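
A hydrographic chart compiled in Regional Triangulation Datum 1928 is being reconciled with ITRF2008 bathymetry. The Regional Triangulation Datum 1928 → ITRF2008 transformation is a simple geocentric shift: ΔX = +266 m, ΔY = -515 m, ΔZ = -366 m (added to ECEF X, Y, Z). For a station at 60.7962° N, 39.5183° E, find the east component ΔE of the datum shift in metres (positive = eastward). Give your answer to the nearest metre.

ΔE = -567 m

The local east axis at (φ, λ) is (−sin λ, cos λ, 0), so ΔE = −sin(39.5183°)·266 + cos(39.5183°)·(-515) = -566.54 m.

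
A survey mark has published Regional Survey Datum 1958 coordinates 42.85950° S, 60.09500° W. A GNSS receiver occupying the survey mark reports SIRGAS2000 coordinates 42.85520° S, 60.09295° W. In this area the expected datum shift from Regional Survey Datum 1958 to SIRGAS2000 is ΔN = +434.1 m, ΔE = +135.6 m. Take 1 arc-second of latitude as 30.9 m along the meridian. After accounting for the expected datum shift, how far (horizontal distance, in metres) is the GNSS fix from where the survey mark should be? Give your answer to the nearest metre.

54 m

Observed coordinate differences: Δφ = +0.00430°, Δλ = +0.00205°.
Converting to metres (1° lat = 111240 m, cos φ = 0.733024): observed ΔN = 478.3 m, observed ΔE = 167.2 m.
Subtracting the expected shift leaves a residual of 478.3 − (434.1) = 44.2 m north and 167.2 − (135.6) = 31.6 m east.
Residual distance = √(44.2² + 31.6²) = 54.3 m.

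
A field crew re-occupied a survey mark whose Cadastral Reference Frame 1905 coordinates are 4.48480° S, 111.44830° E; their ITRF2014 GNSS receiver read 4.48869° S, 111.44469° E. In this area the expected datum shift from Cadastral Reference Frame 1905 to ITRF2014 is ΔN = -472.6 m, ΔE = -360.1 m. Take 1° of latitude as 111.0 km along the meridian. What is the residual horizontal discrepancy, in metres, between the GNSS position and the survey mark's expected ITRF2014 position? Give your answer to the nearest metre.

57 m

Observed coordinate differences: Δφ = -0.00389°, Δλ = -0.00361°.
Converting to metres (1° lat = 111000 m, cos φ = 0.996938): observed ΔN = -431.8 m, observed ΔE = -399.5 m.
Subtracting the expected shift leaves a residual of -431.8 − (-472.6) = 40.8 m north and -399.5 − (-360.1) = -39.4 m east.
Residual distance = √(40.8² + (-39.4)²) = 56.7 m.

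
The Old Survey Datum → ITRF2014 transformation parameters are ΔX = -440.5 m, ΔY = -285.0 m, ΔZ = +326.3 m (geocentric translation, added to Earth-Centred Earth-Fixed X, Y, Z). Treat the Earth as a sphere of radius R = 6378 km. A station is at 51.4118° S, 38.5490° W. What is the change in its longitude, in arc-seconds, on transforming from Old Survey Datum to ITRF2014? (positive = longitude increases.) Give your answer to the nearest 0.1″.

Δλ = -25.8″

sin φ = -0.781649, cos φ = 0.623719, sin λ = -0.623184, cos λ = 0.782075.
East component: ΔE = −sin λ·ΔX + cos λ·ΔY = −(-0.623184)(-440.5) + (0.782075)(-285.0) = -497.40 m.
1° of latitude spans πR/180 = 111317 m; at latitude φ, 1° of longitude spans that × cos φ = 69430.5 m, so Δλ = -497.40 / 69430.5 × 3600 = -25.791″.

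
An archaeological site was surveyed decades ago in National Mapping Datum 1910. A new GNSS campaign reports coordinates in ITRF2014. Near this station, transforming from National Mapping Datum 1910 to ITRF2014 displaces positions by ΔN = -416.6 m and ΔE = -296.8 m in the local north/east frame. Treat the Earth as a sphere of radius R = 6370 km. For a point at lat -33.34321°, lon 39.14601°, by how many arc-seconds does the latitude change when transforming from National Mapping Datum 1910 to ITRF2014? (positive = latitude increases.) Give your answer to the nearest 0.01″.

On a sphere of radius R, 1 rad of latitude = R, so Δφ = ΔN / R = -416.6 / 6370000 = -6.5400e-05 rad = -13.490″.

Δφ = -13.49″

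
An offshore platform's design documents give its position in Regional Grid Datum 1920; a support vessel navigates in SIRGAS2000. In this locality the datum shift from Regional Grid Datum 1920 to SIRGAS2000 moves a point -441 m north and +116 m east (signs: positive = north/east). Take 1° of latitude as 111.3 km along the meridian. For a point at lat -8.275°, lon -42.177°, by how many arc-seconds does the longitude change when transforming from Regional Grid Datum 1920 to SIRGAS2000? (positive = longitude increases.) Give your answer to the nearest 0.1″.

At latitude -8.275°, cos φ = 0.989589.
1° of longitude at this latitude = 111.3 × cos φ = 110.14 km, so Δλ = 116.0 / 110141.2 = 0.0010532° = 3.791″.

Δλ = 3.8″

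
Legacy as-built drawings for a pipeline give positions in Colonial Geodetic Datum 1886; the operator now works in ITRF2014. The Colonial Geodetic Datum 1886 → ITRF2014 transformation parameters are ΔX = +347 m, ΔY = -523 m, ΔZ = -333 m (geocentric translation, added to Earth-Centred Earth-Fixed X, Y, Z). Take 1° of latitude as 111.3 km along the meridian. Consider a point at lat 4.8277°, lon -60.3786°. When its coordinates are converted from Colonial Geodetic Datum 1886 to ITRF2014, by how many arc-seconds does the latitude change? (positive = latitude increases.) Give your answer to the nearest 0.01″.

sin φ = 0.084160, cos φ = 0.996452, sin λ = -0.869310, cos λ = 0.494267.
North component: ΔN = −sin φ cos λ·ΔX − sin φ sin λ·ΔY + cos φ·ΔZ = −(0.084160)(0.494267)(347) − (0.084160)(-0.869310)(-523) + (0.996452)(-333) = -384.52 m.
1° of latitude spans 111300 m, so Δφ = -384.52 / 111300 × 3600 = -12.437″.

Δφ = -12.44″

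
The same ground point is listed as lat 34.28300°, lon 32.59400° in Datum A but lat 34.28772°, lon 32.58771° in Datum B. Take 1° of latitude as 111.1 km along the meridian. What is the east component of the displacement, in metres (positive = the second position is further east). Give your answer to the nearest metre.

ΔE = -577 m

Δφ = 34.28772° − 34.28300° = +0.00472°; Δλ = 32.58771° − 32.59400° = -0.00629°.
ΔN = Δφ × 111100 = 524.4 m; ΔE = Δλ × 111100 × cos(34.28300°) = -0.00629 × 111100 × 0.826265 = -577.4 m.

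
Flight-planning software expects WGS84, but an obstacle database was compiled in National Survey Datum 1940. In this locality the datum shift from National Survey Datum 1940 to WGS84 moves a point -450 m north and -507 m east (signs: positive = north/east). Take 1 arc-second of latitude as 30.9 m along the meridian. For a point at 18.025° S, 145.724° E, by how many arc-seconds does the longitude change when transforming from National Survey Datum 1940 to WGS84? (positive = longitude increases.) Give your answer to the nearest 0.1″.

At latitude -18.025°, cos φ = 0.950922.
1″ of longitude at this latitude = 30.90 × cos φ = 29.3835 m, so Δλ = -507.0 / 29.3835 = -17.255″.

Δλ = -17.3″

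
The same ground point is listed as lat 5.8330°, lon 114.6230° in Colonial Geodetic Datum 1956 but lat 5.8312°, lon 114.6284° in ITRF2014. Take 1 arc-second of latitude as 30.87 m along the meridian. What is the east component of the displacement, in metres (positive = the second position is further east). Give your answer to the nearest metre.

ΔE = 597 m

Δφ = 5.8312° − 5.8330° = -0.0018°; Δλ = 114.6284° − 114.6230° = +0.0054°.
1° of latitude = 3600 × 30.87 = 111132 m.
ΔN = Δφ × 111132 = -200.0 m; ΔE = Δλ × 111132 × cos(5.8330°) = +0.0054 × 111132 × 0.994822 = 597.0 m.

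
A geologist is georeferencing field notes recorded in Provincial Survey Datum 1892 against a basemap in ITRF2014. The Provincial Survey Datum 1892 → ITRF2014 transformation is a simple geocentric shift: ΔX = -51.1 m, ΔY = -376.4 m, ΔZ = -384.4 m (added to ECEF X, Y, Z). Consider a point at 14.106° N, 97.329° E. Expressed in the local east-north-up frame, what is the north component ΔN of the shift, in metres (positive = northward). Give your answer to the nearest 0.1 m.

ΔN = -283.4 m

At φ = 14.106°, λ = 97.329°: sin φ = 0.243717, cos φ = 0.969846, sin λ = 0.991830, cos λ = -0.127567.
ΔN = −sin φ cos λ·ΔX − sin φ sin λ·ΔY + cos φ·ΔZ = −(0.243717)(-0.127567)(-51.1) − (0.243717)(0.991830)(-376.4) + (0.969846)(-384.4) = -283.41 m.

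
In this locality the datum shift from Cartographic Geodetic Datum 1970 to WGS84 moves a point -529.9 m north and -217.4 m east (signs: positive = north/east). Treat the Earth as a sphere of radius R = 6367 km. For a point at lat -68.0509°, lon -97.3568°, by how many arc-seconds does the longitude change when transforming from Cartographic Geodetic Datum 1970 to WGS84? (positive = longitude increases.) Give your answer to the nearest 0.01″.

Δλ = -18.84″

At latitude -68.0509°, cos φ = 0.373783.
One radian of longitude at latitude φ spans R cos φ, so Δλ = ΔE / (R cos φ) = -217.4 / (6367000 × 0.373783) = -9.1349e-05 rad = -18.842″.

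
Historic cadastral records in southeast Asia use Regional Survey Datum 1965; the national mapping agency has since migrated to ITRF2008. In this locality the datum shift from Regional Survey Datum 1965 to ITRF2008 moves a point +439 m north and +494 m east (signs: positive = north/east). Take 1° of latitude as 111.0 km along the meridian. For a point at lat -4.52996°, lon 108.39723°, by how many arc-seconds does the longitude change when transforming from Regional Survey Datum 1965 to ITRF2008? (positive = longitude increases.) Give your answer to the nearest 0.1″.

At latitude -4.52996°, cos φ = 0.996876.
1° of longitude at this latitude = 111.0 × cos φ = 110.65 km, so Δλ = 494.0 / 110653.3 = 0.0044644° = 16.072″.

Δλ = 16.1″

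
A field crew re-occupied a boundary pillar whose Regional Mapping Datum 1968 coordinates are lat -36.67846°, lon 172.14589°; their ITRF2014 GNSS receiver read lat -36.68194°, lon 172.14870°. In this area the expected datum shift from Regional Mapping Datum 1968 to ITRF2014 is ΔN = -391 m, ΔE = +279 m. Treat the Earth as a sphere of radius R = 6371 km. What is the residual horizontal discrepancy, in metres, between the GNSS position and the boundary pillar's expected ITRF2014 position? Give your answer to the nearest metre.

Observed coordinate differences: Δφ = -0.00348°, Δλ = +0.00281°.
Converting to metres (1° lat = 111195 m, cos φ = 0.802000): observed ΔN = -387.0 m, observed ΔE = 250.6 m.
Subtracting the expected shift leaves a residual of -387.0 − (-391) = 4.0 m north and 250.6 − (279) = -28.4 m east.
Residual distance = √(4.0² + (-28.4)²) = 28.7 m.

29 m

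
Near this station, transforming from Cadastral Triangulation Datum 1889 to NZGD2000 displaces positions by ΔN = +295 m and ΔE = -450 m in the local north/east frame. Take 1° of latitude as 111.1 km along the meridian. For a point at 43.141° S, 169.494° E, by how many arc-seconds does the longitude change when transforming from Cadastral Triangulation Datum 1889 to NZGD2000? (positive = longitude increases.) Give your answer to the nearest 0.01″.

Δλ = -19.98″

At latitude -43.141°, cos φ = 0.729673.
1° of longitude at this latitude = 111.1 × cos φ = 81.07 km, so Δλ = -450.0 / 81066.7 = -0.0055510° = -19.984″.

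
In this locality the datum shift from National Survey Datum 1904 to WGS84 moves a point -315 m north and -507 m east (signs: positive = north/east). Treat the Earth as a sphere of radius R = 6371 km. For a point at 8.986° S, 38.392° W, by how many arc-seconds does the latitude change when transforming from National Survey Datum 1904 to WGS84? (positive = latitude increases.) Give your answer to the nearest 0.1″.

Δφ = -10.2″

On a sphere of radius R, 1 rad of latitude = R, so Δφ = ΔN / R = -315.0 / 6371000 = -4.9443e-05 rad = -10.198″.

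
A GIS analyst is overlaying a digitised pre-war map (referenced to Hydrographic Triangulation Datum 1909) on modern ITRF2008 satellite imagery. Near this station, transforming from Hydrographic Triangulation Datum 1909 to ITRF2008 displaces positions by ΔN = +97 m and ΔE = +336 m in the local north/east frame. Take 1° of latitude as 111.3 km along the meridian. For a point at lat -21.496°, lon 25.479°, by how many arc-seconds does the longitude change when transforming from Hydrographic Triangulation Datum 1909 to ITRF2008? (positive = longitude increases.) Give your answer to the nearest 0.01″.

Δλ = 11.68″

At latitude -21.496°, cos φ = 0.930443.
1° of longitude at this latitude = 111.3 × cos φ = 103.56 km, so Δλ = 336.0 / 103558.3 = 0.0032445° = 11.680″.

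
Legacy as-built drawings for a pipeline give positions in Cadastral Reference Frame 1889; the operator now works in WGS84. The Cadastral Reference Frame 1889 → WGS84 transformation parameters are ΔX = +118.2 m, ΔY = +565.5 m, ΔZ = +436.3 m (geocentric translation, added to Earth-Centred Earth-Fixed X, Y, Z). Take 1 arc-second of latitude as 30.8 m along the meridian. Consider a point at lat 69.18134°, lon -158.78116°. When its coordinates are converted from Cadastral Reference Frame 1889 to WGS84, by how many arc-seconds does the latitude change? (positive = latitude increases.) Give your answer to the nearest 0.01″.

Δφ = 14.59″

sin φ = 0.934710, cos φ = 0.355411, sin λ = -0.361931, cos λ = -0.932205.
North component: ΔN = −sin φ cos λ·ΔX − sin φ sin λ·ΔY + cos φ·ΔZ = −(0.934710)(-0.932205)(118.2) − (0.934710)(-0.361931)(565.5) + (0.355411)(436.3) = 449.37 m.
1° of latitude spans 3600 × 30.80 = 110880 m, so Δφ = 449.37 / 110880 × 3600 = 14.590″.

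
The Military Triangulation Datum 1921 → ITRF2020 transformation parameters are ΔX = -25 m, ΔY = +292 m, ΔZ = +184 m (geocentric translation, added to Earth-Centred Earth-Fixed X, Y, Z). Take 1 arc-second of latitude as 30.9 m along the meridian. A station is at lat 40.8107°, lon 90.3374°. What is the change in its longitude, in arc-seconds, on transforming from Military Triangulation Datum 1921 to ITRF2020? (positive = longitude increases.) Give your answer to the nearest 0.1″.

Δλ = 1.0″

sin φ = 0.653562, cos φ = 0.756873, sin λ = 0.999983, cos λ = -0.005889.
East component: ΔE = −sin λ·ΔX + cos λ·ΔY = −(0.999983)(-25) + (-0.005889)(292) = 23.28 m.
1° of latitude spans 3600 × 30.90 = 111240 m; at latitude φ, 1° of longitude spans that × cos φ = 84194.6 m, so Δλ = 23.28 / 84194.6 × 3600 = 0.995″.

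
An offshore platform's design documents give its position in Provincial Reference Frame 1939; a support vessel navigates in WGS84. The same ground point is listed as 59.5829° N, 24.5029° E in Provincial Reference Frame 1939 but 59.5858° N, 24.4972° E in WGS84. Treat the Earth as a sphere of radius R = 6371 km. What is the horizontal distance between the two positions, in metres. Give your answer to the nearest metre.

455 m

Δφ = 59.5858° − 59.5829° = +0.0029°; Δλ = 24.4972° − 24.5029° = -0.0057°.
1° along a meridian = πR/180 = 111195 m.
ΔN = Δφ × 111195 = 322.5 m; ΔE = Δλ × 111195 × cos(59.5829°) = -0.0057 × 111195 × 0.506291 = -320.9 m.
Distance = √(ΔE² + ΔN²) = √((-320.9)² + 322.5²) = 454.9 m.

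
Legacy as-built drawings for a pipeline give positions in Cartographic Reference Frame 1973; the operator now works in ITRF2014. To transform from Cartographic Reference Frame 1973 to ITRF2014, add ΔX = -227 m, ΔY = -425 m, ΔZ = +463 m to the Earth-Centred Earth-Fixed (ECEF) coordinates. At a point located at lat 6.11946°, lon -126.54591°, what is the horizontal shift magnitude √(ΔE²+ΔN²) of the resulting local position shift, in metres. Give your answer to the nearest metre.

416 m

At φ = 6.11946°, λ = -126.54591°: sin φ = 0.106602, cos φ = 0.994302, sin λ = -0.803380, cos λ = -0.595467.
ΔE = −sin λ·ΔX + cos λ·ΔY = −(-0.803380)·(-227) + (-0.595467)·(-425) = 70.71 m.
ΔN = −sin φ cos λ·ΔX − sin φ sin λ·ΔY + cos φ·ΔZ = −(0.106602)(-0.595467)(-227) − (0.106602)(-0.803380)(-425) + (0.994302)(463) = 409.55 m.
Horizontal magnitude = √(ΔE² + ΔN²) = √(70.71² + 409.55²) = 415.61 m.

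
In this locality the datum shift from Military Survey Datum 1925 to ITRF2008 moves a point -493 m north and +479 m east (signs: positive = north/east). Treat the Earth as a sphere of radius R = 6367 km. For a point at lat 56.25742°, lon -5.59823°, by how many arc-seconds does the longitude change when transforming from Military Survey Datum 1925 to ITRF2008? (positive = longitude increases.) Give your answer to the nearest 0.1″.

Δλ = 27.9″

At latitude 56.25742°, cos φ = 0.555463.
One radian of longitude at latitude φ spans R cos φ, so Δλ = ΔE / (R cos φ) = 479.0 / (6367000 × 0.555463) = 1.3544e-04 rad = 27.936″.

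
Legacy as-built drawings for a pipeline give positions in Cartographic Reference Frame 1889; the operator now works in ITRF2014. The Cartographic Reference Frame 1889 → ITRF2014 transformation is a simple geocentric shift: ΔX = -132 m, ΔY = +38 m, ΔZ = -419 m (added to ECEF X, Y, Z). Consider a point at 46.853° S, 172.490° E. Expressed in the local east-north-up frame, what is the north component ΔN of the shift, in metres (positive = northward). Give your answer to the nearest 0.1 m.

At φ = -46.853°, λ = 172.490°: sin φ = -0.729602, cos φ = 0.683872, sin λ = 0.130699, cos λ = -0.991422.
ΔN = −sin φ cos λ·ΔX − sin φ sin λ·ΔY + cos φ·ΔZ = −(-0.729602)(-0.991422)(-132) − (-0.729602)(0.130699)(38) + (0.683872)(-419) = -187.44 m.

ΔN = -187.4 m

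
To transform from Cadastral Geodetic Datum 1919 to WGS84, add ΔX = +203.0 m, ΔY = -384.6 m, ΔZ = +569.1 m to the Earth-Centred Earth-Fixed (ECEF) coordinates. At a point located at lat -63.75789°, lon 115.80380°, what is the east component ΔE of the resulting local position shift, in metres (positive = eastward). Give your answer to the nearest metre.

The local east axis at (φ, λ) is (−sin λ, cos λ, 0), so ΔE = −sin(115.80380°)·203.0 + cos(115.80380°)·(-384.6) = -15.35 m.

ΔE = -15 m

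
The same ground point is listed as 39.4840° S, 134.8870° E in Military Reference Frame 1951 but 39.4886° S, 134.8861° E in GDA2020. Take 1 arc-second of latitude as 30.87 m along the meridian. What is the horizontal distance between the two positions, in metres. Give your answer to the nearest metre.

517 m

Δφ = -39.4886° − -39.4840° = -0.0046°; Δλ = 134.8861° − 134.8870° = -0.0009°.
1° of latitude = 3600 × 30.87 = 111132 m.
ΔN = Δφ × 111132 = -511.2 m; ΔE = Δλ × 111132 × cos(-39.4840°) = -0.0009 × 111132 × 0.771802 = -77.2 m.
Distance = √(ΔE² + ΔN²) = √((-77.2)² + (-511.2)²) = 517.0 m.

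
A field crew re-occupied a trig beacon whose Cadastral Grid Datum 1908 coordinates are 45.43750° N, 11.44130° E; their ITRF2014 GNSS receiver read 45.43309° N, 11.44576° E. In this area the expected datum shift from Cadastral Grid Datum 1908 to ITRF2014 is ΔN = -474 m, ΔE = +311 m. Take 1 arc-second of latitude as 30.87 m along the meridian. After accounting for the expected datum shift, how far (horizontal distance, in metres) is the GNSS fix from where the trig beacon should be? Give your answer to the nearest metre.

Observed coordinate differences: Δφ = -0.00441°, Δλ = +0.00446°.
Converting to metres (1° lat = 111132 m, cos φ = 0.701687): observed ΔN = -490.1 m, observed ΔE = 347.8 m.
Subtracting the expected shift leaves a residual of -490.1 − (-474) = -16.1 m north and 347.8 − (311) = 36.8 m east.
Residual distance = √((-16.1)² + 36.8²) = 40.2 m.

40 m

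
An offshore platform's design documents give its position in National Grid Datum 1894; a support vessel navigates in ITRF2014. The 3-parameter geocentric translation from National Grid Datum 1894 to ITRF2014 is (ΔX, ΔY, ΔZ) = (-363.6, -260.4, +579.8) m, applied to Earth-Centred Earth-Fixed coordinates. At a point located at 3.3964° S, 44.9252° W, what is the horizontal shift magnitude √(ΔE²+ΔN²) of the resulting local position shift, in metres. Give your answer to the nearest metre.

At φ = -3.3964°, λ = -44.9252°: sin φ = -0.059244, cos φ = 0.998244, sin λ = -0.706183, cos λ = 0.708029.
ΔE = −sin λ·ΔX + cos λ·ΔY = −(-0.706183)·(-363.6) + (0.708029)·(-260.4) = -441.14 m.
ΔN = −sin φ cos λ·ΔX − sin φ sin λ·ΔY + cos φ·ΔZ = −(-0.059244)(0.708029)(-363.6) − (-0.059244)(-0.706183)(-260.4) + (0.998244)(579.8) = 574.42 m.
Horizontal magnitude = √(ΔE² + ΔN²) = √((-441.14)² + 574.42²) = 724.27 m.

724 m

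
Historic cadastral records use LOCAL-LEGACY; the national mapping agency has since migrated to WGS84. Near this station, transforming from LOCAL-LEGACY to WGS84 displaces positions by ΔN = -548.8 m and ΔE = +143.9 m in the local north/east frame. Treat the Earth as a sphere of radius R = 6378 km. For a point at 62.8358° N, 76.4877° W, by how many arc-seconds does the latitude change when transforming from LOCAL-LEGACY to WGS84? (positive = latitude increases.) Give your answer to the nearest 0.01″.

Δφ = -17.75″

On a sphere of radius R, 1 rad of latitude = R, so Δφ = ΔN / R = -548.8 / 6378000 = -8.6046e-05 rad = -17.748″.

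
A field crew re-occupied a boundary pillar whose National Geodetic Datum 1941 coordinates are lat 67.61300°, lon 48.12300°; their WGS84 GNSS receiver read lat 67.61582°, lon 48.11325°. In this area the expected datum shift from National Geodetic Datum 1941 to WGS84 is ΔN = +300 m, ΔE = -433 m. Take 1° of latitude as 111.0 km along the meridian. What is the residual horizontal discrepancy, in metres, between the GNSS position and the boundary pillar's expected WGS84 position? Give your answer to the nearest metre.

25 m

Observed coordinate differences: Δφ = +0.00282°, Δλ = -0.00975°.
Converting to metres (1° lat = 111000 m, cos φ = 0.380861): observed ΔN = 313.0 m, observed ΔE = -412.2 m.
Subtracting the expected shift leaves a residual of 313.0 − (300) = 13.0 m north and -412.2 − (-433) = 20.8 m east.
Residual distance = √(13.0² + 20.8²) = 24.6 m.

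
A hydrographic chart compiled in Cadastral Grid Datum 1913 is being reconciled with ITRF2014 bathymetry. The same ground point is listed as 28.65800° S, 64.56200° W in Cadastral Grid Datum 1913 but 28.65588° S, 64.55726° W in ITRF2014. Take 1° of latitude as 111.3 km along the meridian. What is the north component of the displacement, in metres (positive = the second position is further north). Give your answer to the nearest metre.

Δφ = -28.65588° − -28.65800° = +0.00212°; Δλ = -64.55726° − -64.56200° = +0.00474°.
ΔN = Δφ × 111300 = 236.0 m; ΔE = Δλ × 111300 × cos(-28.65800°) = +0.00474 × 111300 × 0.877498 = 462.9 m.

ΔN = 236 m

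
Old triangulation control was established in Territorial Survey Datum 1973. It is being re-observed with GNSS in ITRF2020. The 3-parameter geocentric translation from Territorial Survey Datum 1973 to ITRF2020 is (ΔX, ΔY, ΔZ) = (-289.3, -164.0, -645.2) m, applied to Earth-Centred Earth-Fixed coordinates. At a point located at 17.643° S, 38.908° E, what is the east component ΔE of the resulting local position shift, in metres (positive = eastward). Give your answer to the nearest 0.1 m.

The local east axis at (φ, λ) is (−sin λ, cos λ, 0), so ΔE = −sin(38.908°)·(-289.3) + cos(38.908°)·(-164.0) = 54.08 m.

ΔE = 54.1 m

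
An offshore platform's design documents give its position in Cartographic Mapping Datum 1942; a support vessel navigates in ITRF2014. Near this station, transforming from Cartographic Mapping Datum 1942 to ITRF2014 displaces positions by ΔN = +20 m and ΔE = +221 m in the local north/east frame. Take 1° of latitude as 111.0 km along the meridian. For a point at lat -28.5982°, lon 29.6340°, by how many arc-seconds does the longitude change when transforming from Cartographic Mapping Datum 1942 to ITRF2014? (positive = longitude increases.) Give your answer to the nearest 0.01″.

At latitude -28.5982°, cos φ = 0.877998.
1° of longitude at this latitude = 111.0 × cos φ = 97.46 km, so Δλ = 221.0 / 97457.8 = 0.0022676° = 8.164″.

Δλ = 8.16″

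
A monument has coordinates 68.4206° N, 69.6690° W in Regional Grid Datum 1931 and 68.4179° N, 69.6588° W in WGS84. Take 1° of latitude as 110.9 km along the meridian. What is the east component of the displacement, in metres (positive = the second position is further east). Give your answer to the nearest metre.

Δφ = 68.4179° − 68.4206° = -0.0027°; Δλ = -69.6588° − -69.6690° = +0.0102°.
ΔN = Δφ × 110900 = -299.4 m; ΔE = Δλ × 110900 × cos(68.4206°) = +0.0102 × 110900 × 0.367790 = 416.0 m.

ΔE = 416 m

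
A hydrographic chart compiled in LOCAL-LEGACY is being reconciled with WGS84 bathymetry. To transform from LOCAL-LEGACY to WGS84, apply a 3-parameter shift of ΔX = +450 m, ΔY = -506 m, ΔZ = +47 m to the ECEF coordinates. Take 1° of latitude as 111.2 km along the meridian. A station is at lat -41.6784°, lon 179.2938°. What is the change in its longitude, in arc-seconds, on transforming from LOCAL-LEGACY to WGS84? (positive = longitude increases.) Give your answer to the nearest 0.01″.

sin φ = -0.664949, cos φ = 0.746889, sin λ = 0.012325, cos λ = -0.999924.
East component: ΔE = −sin λ·ΔX + cos λ·ΔY = −(0.012325)(450) + (-0.999924)(-506) = 500.42 m.
1° of latitude spans 111200 m; at latitude φ, 1° of longitude spans that × cos φ = 83054.0 m, so Δλ = 500.42 / 83054.0 × 3600 = 21.691″.

Δλ = 21.69″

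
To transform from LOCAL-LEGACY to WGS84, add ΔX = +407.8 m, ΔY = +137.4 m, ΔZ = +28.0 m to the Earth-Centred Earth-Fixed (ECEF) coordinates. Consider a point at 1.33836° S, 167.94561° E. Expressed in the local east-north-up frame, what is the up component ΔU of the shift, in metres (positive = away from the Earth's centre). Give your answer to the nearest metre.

ΔU = -371 m

The local up (radial) axis is (cos φ cos λ, cos φ sin λ, sin φ), giving ΔU = -398.699 + 28.687 − 0.654 = -370.67 m.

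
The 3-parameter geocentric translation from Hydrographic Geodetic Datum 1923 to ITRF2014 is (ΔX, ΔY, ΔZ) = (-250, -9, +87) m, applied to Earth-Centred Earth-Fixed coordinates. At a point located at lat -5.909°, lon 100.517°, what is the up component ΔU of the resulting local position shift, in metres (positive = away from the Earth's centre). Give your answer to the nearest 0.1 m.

ΔU = 27.6 m

The local up (radial) axis is (cos φ cos λ, cos φ sin λ, sin φ), giving ΔU = 45.389 − 8.802 − 8.957 = 27.63 m.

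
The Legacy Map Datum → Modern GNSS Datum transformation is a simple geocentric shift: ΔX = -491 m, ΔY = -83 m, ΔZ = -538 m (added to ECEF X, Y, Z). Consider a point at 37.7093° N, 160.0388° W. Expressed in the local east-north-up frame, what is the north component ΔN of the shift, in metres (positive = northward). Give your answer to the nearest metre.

At φ = 37.7093°, λ = -160.0388°: sin φ = 0.611655, cos φ = 0.791124, sin λ = -0.341384, cos λ = -0.939924.
ΔN = −sin φ cos λ·ΔX − sin φ sin λ·ΔY + cos φ·ΔZ = −(0.611655)(-0.939924)(-491) − (0.611655)(-0.341384)(-83) + (0.791124)(-538) = -725.24 m.

ΔN = -725 m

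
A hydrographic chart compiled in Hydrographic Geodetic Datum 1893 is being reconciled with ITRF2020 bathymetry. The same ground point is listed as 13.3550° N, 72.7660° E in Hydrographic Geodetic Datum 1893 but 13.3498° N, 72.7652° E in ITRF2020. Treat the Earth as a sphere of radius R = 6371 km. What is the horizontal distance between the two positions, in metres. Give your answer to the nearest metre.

Δφ = 13.3498° − 13.3550° = -0.0052°; Δλ = 72.7652° − 72.7660° = -0.0008°.
1° along a meridian = πR/180 = 111195 m.
ΔN = Δφ × 111195 = -578.2 m; ΔE = Δλ × 111195 × cos(13.3550°) = -0.0008 × 111195 × 0.972958 = -86.6 m.
Distance = √(ΔE² + ΔN²) = √((-86.6)² + (-578.2)²) = 584.7 m.

585 m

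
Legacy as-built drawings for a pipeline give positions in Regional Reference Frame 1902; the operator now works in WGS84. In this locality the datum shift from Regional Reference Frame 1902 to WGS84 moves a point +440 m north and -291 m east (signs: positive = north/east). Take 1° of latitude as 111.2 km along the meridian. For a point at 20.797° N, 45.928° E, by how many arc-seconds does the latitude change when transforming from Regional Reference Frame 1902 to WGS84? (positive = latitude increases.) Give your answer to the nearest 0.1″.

1° of latitude = 111.2 km, so Δφ = 440.0 / 111200 = 0.0039568° = 14.245″.

Δφ = 14.2″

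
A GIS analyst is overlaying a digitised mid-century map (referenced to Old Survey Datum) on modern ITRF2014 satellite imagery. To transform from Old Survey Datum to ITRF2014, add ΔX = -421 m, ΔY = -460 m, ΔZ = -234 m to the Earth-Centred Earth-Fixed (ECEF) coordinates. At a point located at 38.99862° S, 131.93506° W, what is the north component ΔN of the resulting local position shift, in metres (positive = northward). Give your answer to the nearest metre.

ΔN = 211 m

At φ = -38.99862°, λ = -131.93506°: sin φ = -0.629302, cos φ = 0.777161, sin λ = -0.743903, cos λ = -0.668288.
ΔN = −sin φ cos λ·ΔX − sin φ sin λ·ΔY + cos φ·ΔZ = −(-0.629302)(-0.668288)(-421) − (-0.629302)(-0.743903)(-460) + (0.777161)(-234) = 210.54 m.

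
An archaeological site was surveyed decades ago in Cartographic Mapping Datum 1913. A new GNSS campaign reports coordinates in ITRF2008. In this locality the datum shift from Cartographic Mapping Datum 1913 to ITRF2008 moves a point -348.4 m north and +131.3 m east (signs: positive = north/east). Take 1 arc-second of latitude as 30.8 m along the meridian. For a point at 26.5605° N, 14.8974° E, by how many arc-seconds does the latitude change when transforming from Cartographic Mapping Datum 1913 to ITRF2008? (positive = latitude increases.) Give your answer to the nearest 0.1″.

1″ of latitude = 30.80 m, so Δφ = -348.4 / 30.80 = -11.312″.

Δφ = -11.3″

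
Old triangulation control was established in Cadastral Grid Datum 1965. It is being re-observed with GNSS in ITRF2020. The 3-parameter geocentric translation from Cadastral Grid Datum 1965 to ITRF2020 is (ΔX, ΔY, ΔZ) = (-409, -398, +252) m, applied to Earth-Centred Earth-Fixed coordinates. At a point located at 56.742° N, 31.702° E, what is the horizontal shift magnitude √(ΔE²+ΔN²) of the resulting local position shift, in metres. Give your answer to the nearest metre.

The local east axis at (φ, λ) is (−sin λ, cos λ, 0), so ΔE = −sin(31.702°)·(-409) + cos(31.702°)·(-398) = -123.69 m.
The local north axis is (−sin φ cos λ, −sin φ sin λ, cos φ), giving ΔN = 290.979 + 174.893 + 138.199 = 604.07 m.
Horizontal magnitude = √(ΔE² + ΔN²) = √((-123.69)² + 604.07²) = 616.60 m.

617 m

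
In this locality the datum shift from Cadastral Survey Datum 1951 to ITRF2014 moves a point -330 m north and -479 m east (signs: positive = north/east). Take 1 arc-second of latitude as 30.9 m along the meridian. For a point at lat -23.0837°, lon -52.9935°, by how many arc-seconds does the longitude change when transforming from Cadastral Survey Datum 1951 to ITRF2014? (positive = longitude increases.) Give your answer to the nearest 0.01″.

At latitude -23.0837°, cos φ = 0.919933.
1″ of longitude at this latitude = 30.90 × cos φ = 28.4259 m, so Δλ = -479.0 / 28.4259 = -16.851″.

Δλ = -16.85″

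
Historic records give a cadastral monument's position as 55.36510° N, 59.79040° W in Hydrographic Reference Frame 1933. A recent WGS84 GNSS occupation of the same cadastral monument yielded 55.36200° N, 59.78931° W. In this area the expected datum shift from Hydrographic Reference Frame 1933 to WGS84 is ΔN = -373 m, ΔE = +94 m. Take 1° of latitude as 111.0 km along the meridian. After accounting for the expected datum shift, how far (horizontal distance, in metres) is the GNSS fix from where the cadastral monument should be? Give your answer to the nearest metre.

Observed coordinate differences: Δφ = -0.00310°, Δλ = +0.00109°.
Converting to metres (1° lat = 111000 m, cos φ = 0.568345): observed ΔN = -344.1 m, observed ΔE = 68.8 m.
Subtracting the expected shift leaves a residual of -344.1 − (-373) = 28.9 m north and 68.8 − (94) = -25.2 m east.
Residual distance = √(28.9² + (-25.2)²) = 38.4 m.

38 m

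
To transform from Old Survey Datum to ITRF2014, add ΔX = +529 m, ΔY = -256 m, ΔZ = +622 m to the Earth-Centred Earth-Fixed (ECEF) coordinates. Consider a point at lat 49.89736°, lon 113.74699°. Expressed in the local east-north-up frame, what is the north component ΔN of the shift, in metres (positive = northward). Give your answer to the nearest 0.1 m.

ΔN = 742.8 m

At φ = 49.89736°, λ = 113.74699°: sin φ = 0.764892, cos φ = 0.644159, sin λ = 0.915333, cos λ = -0.402699.
ΔN = −sin φ cos λ·ΔX − sin φ sin λ·ΔY + cos φ·ΔZ = −(0.764892)(-0.402699)(529) − (0.764892)(0.915333)(-256) + (0.644159)(622) = 742.84 m.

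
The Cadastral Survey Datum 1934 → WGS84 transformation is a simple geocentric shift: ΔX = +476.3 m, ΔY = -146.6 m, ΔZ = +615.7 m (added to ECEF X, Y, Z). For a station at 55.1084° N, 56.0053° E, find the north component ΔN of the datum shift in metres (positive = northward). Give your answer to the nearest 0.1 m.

At φ = 55.1084°, λ = 56.0053°: sin φ = 0.820236, cos φ = 0.572026, sin λ = 0.829089, cos λ = 0.559116.
ΔN = −sin φ cos λ·ΔX − sin φ sin λ·ΔY + cos φ·ΔZ = −(0.820236)(0.559116)(476.3) − (0.820236)(0.829089)(-146.6) + (0.572026)(615.7) = 233.46 m.

ΔN = 233.5 m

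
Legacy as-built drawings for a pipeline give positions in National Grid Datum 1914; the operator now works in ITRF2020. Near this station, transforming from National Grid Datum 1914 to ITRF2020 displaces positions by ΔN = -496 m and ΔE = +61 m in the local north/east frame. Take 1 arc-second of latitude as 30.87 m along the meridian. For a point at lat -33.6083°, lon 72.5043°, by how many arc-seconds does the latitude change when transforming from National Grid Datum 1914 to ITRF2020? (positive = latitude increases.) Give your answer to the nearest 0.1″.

Δφ = -16.1″

1″ of latitude = 30.87 m, so Δφ = -496.0 / 30.87 = -16.067″.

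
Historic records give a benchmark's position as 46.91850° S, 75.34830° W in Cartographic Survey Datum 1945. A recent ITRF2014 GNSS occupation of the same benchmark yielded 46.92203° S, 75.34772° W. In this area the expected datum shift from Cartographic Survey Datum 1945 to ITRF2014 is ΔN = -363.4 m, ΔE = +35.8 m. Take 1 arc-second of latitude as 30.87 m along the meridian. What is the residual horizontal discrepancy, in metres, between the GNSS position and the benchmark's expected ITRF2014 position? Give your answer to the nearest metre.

Observed coordinate differences: Δφ = -0.00353°, Δλ = +0.00058°.
Converting to metres (1° lat = 111132 m, cos φ = 0.683038): observed ΔN = -392.3 m, observed ΔE = 44.0 m.
Subtracting the expected shift leaves a residual of -392.3 − (-363.4) = -28.9 m north and 44.0 − (35.8) = 8.2 m east.
Residual distance = √((-28.9)² + 8.2²) = 30.0 m.

30 m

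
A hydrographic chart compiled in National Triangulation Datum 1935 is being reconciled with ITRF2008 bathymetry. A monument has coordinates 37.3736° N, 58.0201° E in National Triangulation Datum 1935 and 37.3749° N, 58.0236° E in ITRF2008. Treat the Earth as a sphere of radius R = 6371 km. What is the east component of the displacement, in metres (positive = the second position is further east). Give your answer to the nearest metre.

Δφ = 37.3749° − 37.3736° = +0.0013°; Δλ = 58.0236° − 58.0201° = +0.0035°.
1° along a meridian = πR/180 = 111195 m.
ΔN = Δφ × 111195 = 144.6 m; ΔE = Δλ × 111195 × cos(37.3736°) = +0.0035 × 111195 × 0.794694 = 309.3 m.

ΔE = 309 m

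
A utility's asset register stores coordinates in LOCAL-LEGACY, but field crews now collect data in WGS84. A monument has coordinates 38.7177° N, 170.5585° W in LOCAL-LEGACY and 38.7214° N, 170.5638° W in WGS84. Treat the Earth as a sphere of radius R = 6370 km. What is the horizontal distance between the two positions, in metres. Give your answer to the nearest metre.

617 m

Δφ = 38.7214° − 38.7177° = +0.0037°; Δλ = -170.5638° − -170.5585° = -0.0053°.
1° along a meridian = πR/180 = 111177 m.
ΔN = Δφ × 111177 = 411.4 m; ΔE = Δλ × 111177 × cos(38.7177°) = -0.0053 × 111177 × 0.780237 = -459.7 m.
Distance = √(ΔE² + ΔN²) = √((-459.7)² + 411.4²) = 616.9 m.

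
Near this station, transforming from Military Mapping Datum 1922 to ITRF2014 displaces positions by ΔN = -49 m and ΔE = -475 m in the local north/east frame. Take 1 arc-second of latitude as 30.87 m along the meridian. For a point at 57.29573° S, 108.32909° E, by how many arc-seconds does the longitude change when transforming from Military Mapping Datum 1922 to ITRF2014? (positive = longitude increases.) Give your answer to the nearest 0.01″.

Δλ = -28.48″

At latitude -57.29573°, cos φ = 0.540303.
1″ of longitude at this latitude = 30.87 × cos φ = 16.6792 m, so Δλ = -475.0 / 16.6792 = -28.479″.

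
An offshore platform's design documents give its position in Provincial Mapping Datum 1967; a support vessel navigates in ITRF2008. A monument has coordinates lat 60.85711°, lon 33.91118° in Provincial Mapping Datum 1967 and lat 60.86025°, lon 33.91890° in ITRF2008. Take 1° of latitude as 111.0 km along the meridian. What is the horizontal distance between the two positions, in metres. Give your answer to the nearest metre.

544 m

Δφ = 60.86025° − 60.85711° = +0.00314°; Δλ = 33.91890° − 33.91118° = +0.00772°.
ΔN = Δφ × 111000 = 348.5 m; ΔE = Δλ × 111000 × cos(60.85711°) = +0.00772 × 111000 × 0.486989 = 417.3 m.
Distance = √(ΔE² + ΔN²) = √(417.3² + 348.5²) = 543.7 m.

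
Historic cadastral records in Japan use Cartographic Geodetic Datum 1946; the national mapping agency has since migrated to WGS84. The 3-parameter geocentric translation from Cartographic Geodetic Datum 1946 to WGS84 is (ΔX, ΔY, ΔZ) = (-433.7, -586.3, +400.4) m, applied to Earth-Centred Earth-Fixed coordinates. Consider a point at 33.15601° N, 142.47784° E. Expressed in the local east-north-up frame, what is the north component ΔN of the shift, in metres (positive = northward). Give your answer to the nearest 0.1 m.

The local north axis is (−sin φ cos λ, −sin φ sin λ, cos φ), giving ΔN = -188.127 + 195.304 + 335.209 = 342.39 m.

ΔN = 342.4 m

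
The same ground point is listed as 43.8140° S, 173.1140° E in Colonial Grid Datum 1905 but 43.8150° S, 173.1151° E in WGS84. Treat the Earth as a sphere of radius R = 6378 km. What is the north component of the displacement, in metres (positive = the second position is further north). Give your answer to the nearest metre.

ΔN = -111 m

Δφ = -43.8150° − -43.8140° = -0.0010°; Δλ = 173.1151° − 173.1140° = +0.0011°.
1° along a meridian = πR/180 = 111317 m.
ΔN = Δφ × 111317 = -111.3 m; ΔE = Δλ × 111317 × cos(-43.8140°) = +0.0011 × 111317 × 0.721591 = 88.4 m.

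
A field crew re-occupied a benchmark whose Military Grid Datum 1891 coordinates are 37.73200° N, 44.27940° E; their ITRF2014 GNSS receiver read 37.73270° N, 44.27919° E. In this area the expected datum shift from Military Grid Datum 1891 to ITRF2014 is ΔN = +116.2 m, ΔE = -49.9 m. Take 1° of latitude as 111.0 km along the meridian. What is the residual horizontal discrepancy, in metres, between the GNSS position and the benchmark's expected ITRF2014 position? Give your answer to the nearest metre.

50 m

Observed coordinate differences: Δφ = +0.00070°, Δλ = -0.00021°.
Converting to metres (1° lat = 111000 m, cos φ = 0.790882): observed ΔN = 77.7 m, observed ΔE = -18.4 m.
Subtracting the expected shift leaves a residual of 77.7 − (116.2) = -38.5 m north and -18.4 − (-49.9) = 31.5 m east.
Residual distance = √((-38.5)² + 31.5²) = 49.7 m.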